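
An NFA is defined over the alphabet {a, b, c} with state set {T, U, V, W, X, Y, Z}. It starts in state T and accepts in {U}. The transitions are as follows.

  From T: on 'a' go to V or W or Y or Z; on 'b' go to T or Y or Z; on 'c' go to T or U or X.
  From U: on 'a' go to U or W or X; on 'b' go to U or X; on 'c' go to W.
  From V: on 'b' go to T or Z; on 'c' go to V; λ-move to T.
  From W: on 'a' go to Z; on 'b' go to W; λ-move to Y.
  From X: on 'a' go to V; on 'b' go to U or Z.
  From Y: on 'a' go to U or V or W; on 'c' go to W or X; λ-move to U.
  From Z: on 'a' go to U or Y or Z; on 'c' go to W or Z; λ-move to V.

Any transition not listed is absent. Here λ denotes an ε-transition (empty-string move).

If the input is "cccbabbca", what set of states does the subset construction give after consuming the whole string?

{T, U, V, W, X, Y, Z}

Start in {T}.
Read 'c': T→{T, U, X}; now {T, U, X}.
Read 'c': T→{T, U, X}, U→{W}, X→∅; union {T, U, W, X}; ε-closure = {T, U, W, X, Y}.
Read 'c': T→{T, U, X}, U→{W}, W→∅, X→∅, Y→{W, X}; union {T, U, W, X}; ε-closure = {T, U, W, X, Y}.
Read 'b': T→{T, Y, Z}, U→{U, X}, W→{W}, X→{U, Z}, Y→∅; union {T, U, W, X, Y, Z}; ε-closure = {T, U, V, W, X, Y, Z}.
Read 'a': T→{V, W, Y, Z}, U→{U, W, X}, V→∅, W→{Z}, X→{V}, Y→{U, V, W}, Z→{U, Y, Z}; union {U, V, W, X, Y, Z}; ε-closure = {T, U, V, W, X, Y, Z}.
Read 'b': T→{T, Y, Z}, U→{U, X}, V→{T, Z}, W→{W}, X→{U, Z}, Y→∅, Z→∅; union {T, U, W, X, Y, Z}; ε-closure = {T, U, V, W, X, Y, Z}.
Read 'b': T→{T, Y, Z}, U→{U, X}, V→{T, Z}, W→{W}, X→{U, Z}, Y→∅, Z→∅; union {T, U, W, X, Y, Z}; ε-closure = {T, U, V, W, X, Y, Z}.
Read 'c': T→{T, U, X}, U→{W}, V→{V}, W→∅, X→∅, Y→{W, X}, Z→{W, Z}; union {T, U, V, W, X, Z}; ε-closure = {T, U, V, W, X, Y, Z}.
Read 'a': T→{V, W, Y, Z}, U→{U, W, X}, V→∅, W→{Z}, X→{V}, Y→{U, V, W}, Z→{U, Y, Z}; union {U, V, W, X, Y, Z}; ε-closure = {T, U, V, W, X, Y, Z}.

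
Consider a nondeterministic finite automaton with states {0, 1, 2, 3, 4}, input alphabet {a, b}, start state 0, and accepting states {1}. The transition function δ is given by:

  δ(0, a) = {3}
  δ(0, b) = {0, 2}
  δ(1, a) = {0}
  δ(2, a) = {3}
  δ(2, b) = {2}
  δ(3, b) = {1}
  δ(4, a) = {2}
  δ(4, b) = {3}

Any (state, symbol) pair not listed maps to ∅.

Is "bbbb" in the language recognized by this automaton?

No

Start in {0}.
Read 'b': 0→{0, 2}; now {0, 2}.
Read 'b': 0→{0, 2}, 2→{2}; now {0, 2}.
Read 'b': 0→{0, 2}, 2→{2}; now {0, 2}.
Read 'b': 0→{0, 2}, 2→{2}; now {0, 2}.
The final set {0, 2} contains no accepting state.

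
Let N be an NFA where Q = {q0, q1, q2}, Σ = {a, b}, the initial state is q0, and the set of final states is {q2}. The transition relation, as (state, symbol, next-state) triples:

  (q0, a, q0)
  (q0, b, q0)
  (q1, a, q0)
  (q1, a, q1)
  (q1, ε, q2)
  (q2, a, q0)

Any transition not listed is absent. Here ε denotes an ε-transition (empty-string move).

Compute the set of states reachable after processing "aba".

{q0}

Start in {q0}.
Read 'a': q0→{q0}; now {q0}.
Read 'b': q0→{q0}; now {q0}.
Read 'a': q0→{q0}; now {q0}.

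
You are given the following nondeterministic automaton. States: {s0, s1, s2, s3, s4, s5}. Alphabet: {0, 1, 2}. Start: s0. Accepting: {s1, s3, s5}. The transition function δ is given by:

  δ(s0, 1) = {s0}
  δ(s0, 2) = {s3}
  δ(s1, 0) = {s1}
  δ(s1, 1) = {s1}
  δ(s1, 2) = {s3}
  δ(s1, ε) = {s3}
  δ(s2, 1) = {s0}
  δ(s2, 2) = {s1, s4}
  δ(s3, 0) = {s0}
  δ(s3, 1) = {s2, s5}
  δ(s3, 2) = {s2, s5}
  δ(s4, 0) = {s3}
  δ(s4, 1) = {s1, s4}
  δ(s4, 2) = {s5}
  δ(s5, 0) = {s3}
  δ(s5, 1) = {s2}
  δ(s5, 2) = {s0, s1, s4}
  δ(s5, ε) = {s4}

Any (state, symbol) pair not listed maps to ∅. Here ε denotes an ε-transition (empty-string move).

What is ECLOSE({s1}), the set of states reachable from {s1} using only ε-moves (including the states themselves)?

Begin with {s1}.
ε-move s1 → s3; add s3.

{s1, s3}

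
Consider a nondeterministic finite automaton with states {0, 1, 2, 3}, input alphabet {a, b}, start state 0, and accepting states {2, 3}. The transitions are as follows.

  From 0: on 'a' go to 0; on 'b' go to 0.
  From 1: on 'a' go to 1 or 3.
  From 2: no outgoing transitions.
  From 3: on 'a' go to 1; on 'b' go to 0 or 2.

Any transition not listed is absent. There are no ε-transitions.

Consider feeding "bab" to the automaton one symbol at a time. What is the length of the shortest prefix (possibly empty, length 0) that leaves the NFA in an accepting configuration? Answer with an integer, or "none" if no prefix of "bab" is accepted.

none

Start in {0}.
Read 'b': 0→{0}; now {0}.
Read 'a': 0→{0}; now {0}.
Read 'b': 0→{0}; now {0}.
No reachable set along the way intersects F.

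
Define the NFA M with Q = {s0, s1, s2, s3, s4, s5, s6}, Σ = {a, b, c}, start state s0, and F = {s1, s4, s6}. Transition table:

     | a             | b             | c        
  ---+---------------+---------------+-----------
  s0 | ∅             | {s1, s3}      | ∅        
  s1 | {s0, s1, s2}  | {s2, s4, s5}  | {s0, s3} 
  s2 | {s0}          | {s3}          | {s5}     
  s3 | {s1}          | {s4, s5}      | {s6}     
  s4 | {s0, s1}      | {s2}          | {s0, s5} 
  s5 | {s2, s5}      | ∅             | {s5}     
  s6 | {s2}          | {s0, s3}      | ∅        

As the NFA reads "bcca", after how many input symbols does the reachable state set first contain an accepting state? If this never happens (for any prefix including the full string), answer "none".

Start in {s0}.
Read 'b': s0→{s1, s3}; now {s1, s3}.
None of the earlier sets intersect F, but {s1, s3} does.

1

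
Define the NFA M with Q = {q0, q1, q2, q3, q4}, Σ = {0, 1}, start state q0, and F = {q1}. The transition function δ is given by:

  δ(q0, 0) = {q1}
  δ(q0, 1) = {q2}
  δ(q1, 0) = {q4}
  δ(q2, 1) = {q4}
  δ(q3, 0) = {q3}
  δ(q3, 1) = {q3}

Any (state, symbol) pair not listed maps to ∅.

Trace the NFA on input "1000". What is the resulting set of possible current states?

Start in {q0}.
Read '1': {q0} → {q2}.
Read '0': {q2} → ∅.
The set is empty and remains empty for the remaining 2 symbols.

∅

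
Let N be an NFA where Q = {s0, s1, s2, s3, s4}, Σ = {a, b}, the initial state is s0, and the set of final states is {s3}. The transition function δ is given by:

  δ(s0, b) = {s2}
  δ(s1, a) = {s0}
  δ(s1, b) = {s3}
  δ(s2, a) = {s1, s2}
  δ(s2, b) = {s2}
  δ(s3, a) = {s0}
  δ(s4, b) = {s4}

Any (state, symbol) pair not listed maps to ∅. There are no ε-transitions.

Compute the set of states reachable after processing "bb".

{s2}

Start in {s0}.
Read 'b': s0→{s2}; now {s2}.
Read 'b': s2→{s2}; now {s2}.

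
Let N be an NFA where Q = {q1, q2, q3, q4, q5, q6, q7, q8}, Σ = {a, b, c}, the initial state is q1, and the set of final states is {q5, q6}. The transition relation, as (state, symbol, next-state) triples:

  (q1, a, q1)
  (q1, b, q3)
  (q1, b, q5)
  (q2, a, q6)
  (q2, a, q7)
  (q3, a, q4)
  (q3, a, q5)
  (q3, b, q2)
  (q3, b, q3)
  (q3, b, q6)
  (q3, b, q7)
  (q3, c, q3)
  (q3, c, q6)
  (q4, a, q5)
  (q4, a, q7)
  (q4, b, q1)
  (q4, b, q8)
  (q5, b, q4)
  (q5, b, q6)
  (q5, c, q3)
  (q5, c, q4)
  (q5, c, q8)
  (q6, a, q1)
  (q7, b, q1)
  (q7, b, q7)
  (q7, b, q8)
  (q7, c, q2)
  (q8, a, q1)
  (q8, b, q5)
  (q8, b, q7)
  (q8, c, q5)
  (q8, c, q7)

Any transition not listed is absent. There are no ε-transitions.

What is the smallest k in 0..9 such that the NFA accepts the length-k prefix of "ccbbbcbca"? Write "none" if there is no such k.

none

Start in {q1}.
Read 'c': {q1} → ∅.
The set is empty and remains empty for the remaining 8 symbols.
No reachable set along the way intersects F.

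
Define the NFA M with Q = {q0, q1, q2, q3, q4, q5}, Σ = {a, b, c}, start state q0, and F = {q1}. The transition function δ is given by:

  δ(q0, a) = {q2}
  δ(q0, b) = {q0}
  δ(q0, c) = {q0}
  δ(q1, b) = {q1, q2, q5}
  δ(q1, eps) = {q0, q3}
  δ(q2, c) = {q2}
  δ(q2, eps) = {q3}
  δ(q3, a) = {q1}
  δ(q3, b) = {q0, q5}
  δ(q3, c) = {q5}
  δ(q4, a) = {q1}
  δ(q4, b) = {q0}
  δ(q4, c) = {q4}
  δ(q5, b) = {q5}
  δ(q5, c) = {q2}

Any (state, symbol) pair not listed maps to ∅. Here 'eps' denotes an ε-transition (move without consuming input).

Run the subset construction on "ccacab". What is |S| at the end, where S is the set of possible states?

5

Start in {q0}.
Read 'c': q0→{q0}; now {q0}.
Read 'c': q0→{q0}; now {q0}.
Read 'a': q0→{q2}; union {q2}; ε-closure = {q2, q3}.
Read 'c': q2→{q2}, q3→{q5}; union {q2, q5}; ε-closure = {q2, q3, q5}.
Read 'a': q2→∅, q3→{q1}, q5→∅; union {q1}; ε-closure = {q0, q1, q3}.
Read 'b': q0→{q0}, q1→{q1, q2, q5}, q3→{q0, q5}; union {q0, q1, q2, q5}; ε-closure = {q0, q1, q2, q3, q5}.
That set has 5 states.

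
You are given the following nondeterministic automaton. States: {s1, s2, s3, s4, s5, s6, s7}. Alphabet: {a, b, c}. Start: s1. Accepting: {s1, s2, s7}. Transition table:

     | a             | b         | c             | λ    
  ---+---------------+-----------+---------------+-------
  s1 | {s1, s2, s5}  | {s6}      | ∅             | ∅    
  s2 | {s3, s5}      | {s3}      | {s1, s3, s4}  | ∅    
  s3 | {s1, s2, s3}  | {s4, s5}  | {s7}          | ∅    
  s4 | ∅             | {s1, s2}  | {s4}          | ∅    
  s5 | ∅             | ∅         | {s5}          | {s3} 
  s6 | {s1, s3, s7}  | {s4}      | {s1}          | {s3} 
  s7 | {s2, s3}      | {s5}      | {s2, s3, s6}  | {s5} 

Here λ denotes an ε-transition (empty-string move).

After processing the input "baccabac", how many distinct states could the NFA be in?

Start in {s1}.
Read 'b': {s1} → {s3, s6}.
Read 'a': {s3, s6} → {s1, s2, s3, s5, s7}.
Read 'c': {s1, s2, s3, s5, s7} → {s1, s2, s3, s4, s5, s6, s7}.
Read 'c': {s1, s2, s3, s4, s5, s6, s7} → {s1, s2, s3, s4, s5, s6, s7}.
Read 'a': {s1, s2, s3, s4, s5, s6, s7} → {s1, s2, s3, s5, s7}.
Read 'b': {s1, s2, s3, s5, s7} → {s3, s4, s5, s6}.
Read 'a': {s3, s4, s5, s6} → {s1, s2, s3, s5, s7}.
Read 'c': {s1, s2, s3, s5, s7} → {s1, s2, s3, s4, s5, s6, s7}.
That set has 7 states.

7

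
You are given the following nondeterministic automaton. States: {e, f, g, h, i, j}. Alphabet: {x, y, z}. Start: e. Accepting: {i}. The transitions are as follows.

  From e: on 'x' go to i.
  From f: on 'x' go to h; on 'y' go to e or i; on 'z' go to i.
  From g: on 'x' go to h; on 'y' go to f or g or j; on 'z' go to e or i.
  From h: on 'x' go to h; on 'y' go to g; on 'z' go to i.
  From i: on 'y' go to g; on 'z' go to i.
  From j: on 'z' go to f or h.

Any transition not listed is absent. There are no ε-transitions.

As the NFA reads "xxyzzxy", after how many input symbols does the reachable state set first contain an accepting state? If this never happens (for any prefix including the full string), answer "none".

Start in {e}.
Read 'x': {e} → {i}.
None of the earlier sets intersect F, but {i} does.

1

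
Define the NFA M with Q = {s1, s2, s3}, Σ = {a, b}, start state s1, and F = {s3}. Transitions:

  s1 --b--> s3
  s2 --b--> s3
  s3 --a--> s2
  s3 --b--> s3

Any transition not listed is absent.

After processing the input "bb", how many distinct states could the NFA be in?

Start in {s1}.
Read 'b': s1→{s3}; now {s3}.
Read 'b': s3→{s3}; now {s3}.
That set has 1 state.

1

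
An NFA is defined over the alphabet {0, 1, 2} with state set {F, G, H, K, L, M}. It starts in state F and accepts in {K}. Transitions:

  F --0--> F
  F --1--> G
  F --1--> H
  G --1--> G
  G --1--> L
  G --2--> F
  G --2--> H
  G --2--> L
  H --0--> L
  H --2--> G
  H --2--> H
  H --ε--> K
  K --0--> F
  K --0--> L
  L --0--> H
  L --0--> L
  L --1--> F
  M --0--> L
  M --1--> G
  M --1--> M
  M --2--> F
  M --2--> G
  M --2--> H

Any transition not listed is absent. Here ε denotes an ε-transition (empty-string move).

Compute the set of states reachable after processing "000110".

{H, K, L}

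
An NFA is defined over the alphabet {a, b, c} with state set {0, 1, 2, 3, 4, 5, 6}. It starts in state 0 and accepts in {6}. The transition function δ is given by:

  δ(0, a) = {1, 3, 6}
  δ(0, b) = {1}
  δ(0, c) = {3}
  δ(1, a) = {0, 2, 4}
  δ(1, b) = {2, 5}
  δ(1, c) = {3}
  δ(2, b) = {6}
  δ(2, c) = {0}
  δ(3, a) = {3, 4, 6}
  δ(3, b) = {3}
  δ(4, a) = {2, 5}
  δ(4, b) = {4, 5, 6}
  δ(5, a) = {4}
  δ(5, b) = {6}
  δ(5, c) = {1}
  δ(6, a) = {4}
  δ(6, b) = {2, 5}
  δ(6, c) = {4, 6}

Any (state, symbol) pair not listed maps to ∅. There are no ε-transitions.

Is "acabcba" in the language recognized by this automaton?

No

Start in {0}.
Read 'a': {0} → {1, 3, 6}.
Read 'c': {1, 3, 6} → {3, 4, 6}.
Read 'a': {3, 4, 6} → {2, 3, 4, 5, 6}.
Read 'b': {2, 3, 4, 5, 6} → {2, 3, 4, 5, 6}.
Read 'c': {2, 3, 4, 5, 6} → {0, 1, 4, 6}.
Read 'b': {0, 1, 4, 6} → {1, 2, 4, 5, 6}.
Read 'a': {1, 2, 4, 5, 6} → {0, 2, 4, 5}.
The final set {0, 2, 4, 5} contains no accepting state.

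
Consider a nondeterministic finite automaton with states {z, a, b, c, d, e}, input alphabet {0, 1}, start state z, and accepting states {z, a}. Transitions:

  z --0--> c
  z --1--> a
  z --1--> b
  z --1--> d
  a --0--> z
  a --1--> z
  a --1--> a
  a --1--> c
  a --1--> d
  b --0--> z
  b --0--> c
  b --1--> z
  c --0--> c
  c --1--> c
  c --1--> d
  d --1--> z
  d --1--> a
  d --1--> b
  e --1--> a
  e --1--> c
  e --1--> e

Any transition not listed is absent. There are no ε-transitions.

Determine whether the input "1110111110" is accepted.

Start in {z}.
Read '1': {z} → {a, b, d}.
Read '1': {a, b, d} → {z, a, b, c, d}.
Read '1': {z, a, b, c, d} → {z, a, b, c, d}.
Read '0': {z, a, b, c, d} → {z, c}.
Read '1': {z, c} → {a, b, c, d}.
Read '1': {a, b, c, d} → {z, a, b, c, d}.
Read '1': {z, a, b, c, d} → {z, a, b, c, d}.
Read '1': {z, a, b, c, d} → {z, a, b, c, d}.
Read '1': {z, a, b, c, d} → {z, a, b, c, d}.
Read '0': {z, a, b, c, d} → {z, c}.
The final set {z, c} contains the accepting state z.

Yes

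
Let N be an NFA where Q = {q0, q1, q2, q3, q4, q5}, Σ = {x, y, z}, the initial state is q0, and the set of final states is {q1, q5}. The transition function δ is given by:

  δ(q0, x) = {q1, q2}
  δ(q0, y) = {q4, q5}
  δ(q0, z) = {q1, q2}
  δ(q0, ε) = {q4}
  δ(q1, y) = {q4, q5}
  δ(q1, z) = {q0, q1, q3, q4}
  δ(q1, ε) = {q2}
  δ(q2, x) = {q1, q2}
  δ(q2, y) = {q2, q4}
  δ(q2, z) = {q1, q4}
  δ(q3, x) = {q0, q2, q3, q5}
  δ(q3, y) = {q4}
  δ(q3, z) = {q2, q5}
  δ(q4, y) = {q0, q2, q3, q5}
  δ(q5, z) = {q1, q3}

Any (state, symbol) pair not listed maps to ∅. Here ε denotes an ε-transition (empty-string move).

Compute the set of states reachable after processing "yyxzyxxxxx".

{q0, q1, q2, q3, q4, q5}

Start: ε-closure({q0}) = {q0, q4}.
Read 'y': {q0, q4} → {q0, q2, q3, q4, q5}.
Read 'y': {q0, q2, q3, q4, q5} → {q0, q2, q3, q4, q5}.
Read 'x': {q0, q2, q3, q4, q5} → {q0, q1, q2, q3, q4, q5}.
Read 'z': {q0, q1, q2, q3, q4, q5} → {q0, q1, q2, q3, q4, q5}.
Read 'y': {q0, q1, q2, q3, q4, q5} → {q0, q2, q3, q4, q5}.
Read 'x': {q0, q2, q3, q4, q5} → {q0, q1, q2, q3, q4, q5}.
Read 'x': {q0, q1, q2, q3, q4, q5} → {q0, q1, q2, q3, q4, q5}.
Read 'x': {q0, q1, q2, q3, q4, q5} → {q0, q1, q2, q3, q4, q5}.
Read 'x': {q0, q1, q2, q3, q4, q5} → {q0, q1, q2, q3, q4, q5}.
Read 'x': {q0, q1, q2, q3, q4, q5} → {q0, q1, q2, q3, q4, q5}.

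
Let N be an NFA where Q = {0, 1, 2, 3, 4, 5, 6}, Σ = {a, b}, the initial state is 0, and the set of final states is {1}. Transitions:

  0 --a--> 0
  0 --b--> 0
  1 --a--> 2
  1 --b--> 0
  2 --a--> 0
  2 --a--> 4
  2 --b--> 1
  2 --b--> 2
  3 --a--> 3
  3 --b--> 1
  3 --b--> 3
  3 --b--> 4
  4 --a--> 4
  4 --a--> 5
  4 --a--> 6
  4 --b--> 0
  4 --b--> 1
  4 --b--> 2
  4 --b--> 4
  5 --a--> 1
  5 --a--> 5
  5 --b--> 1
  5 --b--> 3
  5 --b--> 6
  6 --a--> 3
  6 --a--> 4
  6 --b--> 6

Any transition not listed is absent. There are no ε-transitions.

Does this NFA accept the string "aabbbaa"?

No

Start in {0}.
Read 'a': 0→{0}; now {0}.
Read 'a': 0→{0}; now {0}.
Read 'b': 0→{0}; now {0}.
Read 'b': 0→{0}; now {0}.
Read 'b': 0→{0}; now {0}.
Read 'a': 0→{0}; now {0}.
Read 'a': 0→{0}; now {0}.
The final set {0} contains no accepting state.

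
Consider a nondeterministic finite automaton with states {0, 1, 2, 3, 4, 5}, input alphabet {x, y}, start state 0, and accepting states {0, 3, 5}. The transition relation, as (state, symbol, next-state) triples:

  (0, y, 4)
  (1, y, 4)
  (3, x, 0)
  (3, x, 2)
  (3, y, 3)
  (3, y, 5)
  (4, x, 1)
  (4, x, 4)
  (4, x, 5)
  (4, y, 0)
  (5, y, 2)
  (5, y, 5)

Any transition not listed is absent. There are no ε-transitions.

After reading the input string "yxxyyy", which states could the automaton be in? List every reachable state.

{0, 2, 4, 5}

Start in {0}.
Read 'y': {0} → {4}.
Read 'x': {4} → {1, 4, 5}.
Read 'x': {1, 4, 5} → {1, 4, 5}.
Read 'y': {1, 4, 5} → {0, 2, 4, 5}.
Read 'y': {0, 2, 4, 5} → {0, 2, 4, 5}.
Read 'y': {0, 2, 4, 5} → {0, 2, 4, 5}.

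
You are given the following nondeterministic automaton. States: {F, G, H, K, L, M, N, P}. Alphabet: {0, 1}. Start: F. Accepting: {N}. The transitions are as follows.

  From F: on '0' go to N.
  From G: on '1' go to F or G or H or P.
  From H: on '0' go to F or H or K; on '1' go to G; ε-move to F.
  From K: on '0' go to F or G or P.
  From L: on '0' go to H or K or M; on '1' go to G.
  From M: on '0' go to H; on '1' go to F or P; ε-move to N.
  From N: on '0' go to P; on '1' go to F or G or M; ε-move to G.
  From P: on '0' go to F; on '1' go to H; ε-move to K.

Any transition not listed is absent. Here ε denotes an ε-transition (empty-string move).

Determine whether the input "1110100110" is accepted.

Start in {F}.
Read '1': F→∅; now ∅.
The set is empty and remains empty for the remaining 9 symbols.
The final set ∅ contains no accepting state.

No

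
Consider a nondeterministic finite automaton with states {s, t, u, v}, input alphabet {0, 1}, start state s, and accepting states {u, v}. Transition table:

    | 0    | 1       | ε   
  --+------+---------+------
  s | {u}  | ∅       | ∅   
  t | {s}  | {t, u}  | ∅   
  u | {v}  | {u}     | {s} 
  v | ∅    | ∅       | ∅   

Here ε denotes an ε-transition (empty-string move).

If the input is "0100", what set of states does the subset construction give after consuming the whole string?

Start in {s}.
Read '0': {s} → {s, u}.
Read '1': {s, u} → {s, u}.
Read '0': {s, u} → {s, u, v}.
Read '0': {s, u, v} → {s, u, v}.

{s, u, v}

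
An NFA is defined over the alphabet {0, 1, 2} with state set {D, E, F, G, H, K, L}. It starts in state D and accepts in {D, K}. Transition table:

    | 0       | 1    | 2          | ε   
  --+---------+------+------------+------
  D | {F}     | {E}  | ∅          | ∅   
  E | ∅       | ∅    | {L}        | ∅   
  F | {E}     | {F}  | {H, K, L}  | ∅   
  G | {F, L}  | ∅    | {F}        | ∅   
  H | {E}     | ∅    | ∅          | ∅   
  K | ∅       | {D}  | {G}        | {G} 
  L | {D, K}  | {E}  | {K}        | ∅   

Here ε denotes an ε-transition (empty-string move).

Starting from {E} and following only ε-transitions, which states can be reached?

{E}

Begin with {E}.
No ε-moves leave this set, so the closure equals the set itself.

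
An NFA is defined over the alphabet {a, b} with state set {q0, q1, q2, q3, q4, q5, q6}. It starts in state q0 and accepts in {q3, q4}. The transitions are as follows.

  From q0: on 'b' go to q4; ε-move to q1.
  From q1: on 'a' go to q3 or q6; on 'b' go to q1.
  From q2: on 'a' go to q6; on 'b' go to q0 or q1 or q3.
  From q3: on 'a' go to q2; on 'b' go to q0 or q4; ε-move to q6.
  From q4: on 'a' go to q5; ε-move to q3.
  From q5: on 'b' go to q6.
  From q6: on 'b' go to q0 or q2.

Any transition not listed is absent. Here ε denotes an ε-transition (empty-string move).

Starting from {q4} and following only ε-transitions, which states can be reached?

{q3, q4, q6}

Begin with {q4}.
ε-move q4 → q3; add q3.
ε-move q3 → q6; add q6.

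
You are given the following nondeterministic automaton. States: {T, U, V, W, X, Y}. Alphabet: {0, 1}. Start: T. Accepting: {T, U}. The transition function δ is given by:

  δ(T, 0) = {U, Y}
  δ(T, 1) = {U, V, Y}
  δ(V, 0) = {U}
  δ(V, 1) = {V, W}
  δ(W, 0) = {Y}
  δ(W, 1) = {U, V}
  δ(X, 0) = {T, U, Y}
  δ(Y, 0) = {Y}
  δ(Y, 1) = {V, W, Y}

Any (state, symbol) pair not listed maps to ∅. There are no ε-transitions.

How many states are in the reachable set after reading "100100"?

1

Start in {T}.
Read '1': T→{U, V, Y}; now {U, V, Y}.
Read '0': U→∅, V→{U}, Y→{Y}; now {U, Y}.
Read '0': U→∅, Y→{Y}; now {Y}.
Read '1': Y→{V, W, Y}; now {V, W, Y}.
Read '0': V→{U}, W→{Y}, Y→{Y}; now {U, Y}.
Read '0': U→∅, Y→{Y}; now {Y}.
That set has 1 state.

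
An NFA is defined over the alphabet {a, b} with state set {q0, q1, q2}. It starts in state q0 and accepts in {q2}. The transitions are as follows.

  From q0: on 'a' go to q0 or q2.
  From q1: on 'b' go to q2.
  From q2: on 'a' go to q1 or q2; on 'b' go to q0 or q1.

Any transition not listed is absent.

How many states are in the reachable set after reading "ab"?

Start in {q0}.
Read 'a': {q0} → {q0, q2}.
Read 'b': {q0, q2} → {q0, q1}.
That set has 2 states.

2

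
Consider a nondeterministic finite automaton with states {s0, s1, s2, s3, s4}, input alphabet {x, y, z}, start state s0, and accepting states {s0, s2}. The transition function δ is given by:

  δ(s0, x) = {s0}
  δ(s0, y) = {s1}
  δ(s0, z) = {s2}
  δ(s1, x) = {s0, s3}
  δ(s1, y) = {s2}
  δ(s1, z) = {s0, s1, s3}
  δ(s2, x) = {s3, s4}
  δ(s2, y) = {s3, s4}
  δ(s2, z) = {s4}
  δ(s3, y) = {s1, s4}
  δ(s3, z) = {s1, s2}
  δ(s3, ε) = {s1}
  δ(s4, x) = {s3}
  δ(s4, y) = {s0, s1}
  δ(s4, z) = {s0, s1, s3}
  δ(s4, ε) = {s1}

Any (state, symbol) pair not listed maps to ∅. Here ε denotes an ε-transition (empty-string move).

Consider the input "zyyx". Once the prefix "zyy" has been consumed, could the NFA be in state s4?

Yes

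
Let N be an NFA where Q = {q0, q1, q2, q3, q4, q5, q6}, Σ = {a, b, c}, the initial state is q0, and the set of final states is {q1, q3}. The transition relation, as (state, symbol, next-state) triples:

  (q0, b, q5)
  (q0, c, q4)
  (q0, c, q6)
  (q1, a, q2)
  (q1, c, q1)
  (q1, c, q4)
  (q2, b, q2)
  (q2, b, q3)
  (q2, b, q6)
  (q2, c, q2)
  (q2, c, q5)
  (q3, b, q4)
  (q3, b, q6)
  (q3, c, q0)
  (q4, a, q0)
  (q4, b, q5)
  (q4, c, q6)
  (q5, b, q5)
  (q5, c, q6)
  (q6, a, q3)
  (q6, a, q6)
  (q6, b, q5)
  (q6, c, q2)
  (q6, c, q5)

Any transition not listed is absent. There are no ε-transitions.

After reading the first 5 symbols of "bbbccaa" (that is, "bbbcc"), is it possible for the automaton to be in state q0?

Start in {q0}.
Read 'b': {q0} → {q5}.
Read 'b': {q5} → {q5}.
Read 'b': {q5} → {q5}.
Read 'c': {q5} → {q6}.
Read 'c': {q6} → {q2, q5}.
State q0 is not in {q2, q5}.

No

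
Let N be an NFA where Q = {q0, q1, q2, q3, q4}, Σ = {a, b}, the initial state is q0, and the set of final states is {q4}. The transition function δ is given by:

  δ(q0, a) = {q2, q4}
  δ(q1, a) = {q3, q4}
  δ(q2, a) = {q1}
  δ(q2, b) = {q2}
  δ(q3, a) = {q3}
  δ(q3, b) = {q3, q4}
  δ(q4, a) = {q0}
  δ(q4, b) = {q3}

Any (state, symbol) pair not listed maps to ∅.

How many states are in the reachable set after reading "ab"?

Start in {q0}.
Read 'a': {q0} → {q2, q4}.
Read 'b': {q2, q4} → {q2, q3}.
That set has 2 states.

2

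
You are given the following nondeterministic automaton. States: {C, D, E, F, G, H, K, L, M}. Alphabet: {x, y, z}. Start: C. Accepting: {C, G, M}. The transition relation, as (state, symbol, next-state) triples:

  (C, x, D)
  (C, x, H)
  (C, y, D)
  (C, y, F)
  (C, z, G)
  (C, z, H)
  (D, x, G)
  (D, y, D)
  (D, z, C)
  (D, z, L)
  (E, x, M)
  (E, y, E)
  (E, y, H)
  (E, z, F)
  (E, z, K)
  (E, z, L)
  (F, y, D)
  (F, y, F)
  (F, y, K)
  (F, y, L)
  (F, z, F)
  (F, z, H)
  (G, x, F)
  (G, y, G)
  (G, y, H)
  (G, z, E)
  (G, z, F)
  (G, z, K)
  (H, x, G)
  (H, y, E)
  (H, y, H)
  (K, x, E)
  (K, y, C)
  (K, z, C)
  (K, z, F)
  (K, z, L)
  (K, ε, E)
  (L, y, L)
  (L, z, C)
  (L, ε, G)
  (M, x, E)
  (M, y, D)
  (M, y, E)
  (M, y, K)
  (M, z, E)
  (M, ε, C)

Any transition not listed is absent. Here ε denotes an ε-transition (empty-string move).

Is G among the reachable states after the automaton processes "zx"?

Start in {C}.
Read 'z': C→{G, H}; now {G, H}.
Read 'x': G→{F}, H→{G}; now {F, G}.
State G is in {F, G}.

Yes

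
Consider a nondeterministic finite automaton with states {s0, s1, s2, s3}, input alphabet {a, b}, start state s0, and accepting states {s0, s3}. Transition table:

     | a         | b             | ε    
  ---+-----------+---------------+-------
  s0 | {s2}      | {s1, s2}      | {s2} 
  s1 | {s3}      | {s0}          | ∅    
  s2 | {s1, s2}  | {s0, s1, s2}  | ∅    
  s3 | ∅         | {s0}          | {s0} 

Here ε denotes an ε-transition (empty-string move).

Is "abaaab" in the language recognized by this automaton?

Yes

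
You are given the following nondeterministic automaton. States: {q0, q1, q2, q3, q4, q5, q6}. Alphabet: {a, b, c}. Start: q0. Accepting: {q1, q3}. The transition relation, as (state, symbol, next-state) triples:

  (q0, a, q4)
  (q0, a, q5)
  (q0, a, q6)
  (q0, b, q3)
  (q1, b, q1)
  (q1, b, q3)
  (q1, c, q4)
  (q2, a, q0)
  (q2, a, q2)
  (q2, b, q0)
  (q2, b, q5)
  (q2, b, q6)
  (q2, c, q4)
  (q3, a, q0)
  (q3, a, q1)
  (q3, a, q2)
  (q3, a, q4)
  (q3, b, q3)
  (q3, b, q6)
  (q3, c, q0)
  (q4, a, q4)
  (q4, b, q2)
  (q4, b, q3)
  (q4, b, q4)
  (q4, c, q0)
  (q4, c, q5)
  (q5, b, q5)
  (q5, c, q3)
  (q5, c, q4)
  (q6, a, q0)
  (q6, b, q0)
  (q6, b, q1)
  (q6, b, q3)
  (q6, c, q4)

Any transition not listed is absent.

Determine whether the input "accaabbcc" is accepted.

Yes

Start in {q0}.
Read 'a': q0→{q4, q5, q6}; now {q4, q5, q6}.
Read 'c': q4→{q0, q5}, q5→{q3, q4}, q6→{q4}; now {q0, q3, q4, q5}.
Read 'c': q0→∅, q3→{q0}, q4→{q0, q5}, q5→{q3, q4}; now {q0, q3, q4, q5}.
Read 'a': q0→{q4, q5, q6}, q3→{q0, q1, q2, q4}, q4→{q4}, q5→∅; now {q0, q1, q2, q4, q5, q6}.
Read 'a': q0→{q4, q5, q6}, q1→∅, q2→{q0, q2}, q4→{q4}, q5→∅, q6→{q0}; now {q0, q2, q4, q5, q6}.
Read 'b': q0→{q3}, q2→{q0, q5, q6}, q4→{q2, q3, q4}, q5→{q5}, q6→{q0, q1, q3}; now {q0, q1, q2, q3, q4, q5, q6}.
Read 'b': q0→{q3}, q1→{q1, q3}, q2→{q0, q5, q6}, q3→{q3, q6}, q4→{q2, q3, q4}, q5→{q5}, q6→{q0, q1, q3}; now {q0, q1, q2, q3, q4, q5, q6}.
Read 'c': q0→∅, q1→{q4}, q2→{q4}, q3→{q0}, q4→{q0, q5}, q5→{q3, q4}, q6→{q4}; now {q0, q3, q4, q5}.
Read 'c': q0→∅, q3→{q0}, q4→{q0, q5}, q5→{q3, q4}; now {q0, q3, q4, q5}.
The final set {q0, q3, q4, q5} contains the accepting state q3.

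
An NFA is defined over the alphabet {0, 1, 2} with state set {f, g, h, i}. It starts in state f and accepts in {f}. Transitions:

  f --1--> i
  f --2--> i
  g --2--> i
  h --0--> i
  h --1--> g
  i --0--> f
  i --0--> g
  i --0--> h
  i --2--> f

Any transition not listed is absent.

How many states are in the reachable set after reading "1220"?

3

Start in {f}.
Read '1': {f} → {i}.
Read '2': {i} → {f}.
Read '2': {f} → {i}.
Read '0': {i} → {f, g, h}.
That set has 3 states.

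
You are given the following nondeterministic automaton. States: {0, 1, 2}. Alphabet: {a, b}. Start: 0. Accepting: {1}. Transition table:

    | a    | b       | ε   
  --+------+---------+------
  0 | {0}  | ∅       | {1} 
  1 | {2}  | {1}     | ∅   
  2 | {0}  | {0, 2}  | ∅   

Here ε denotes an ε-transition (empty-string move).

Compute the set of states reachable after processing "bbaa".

Start: ε-closure({0}) = {0, 1}.
Read 'b': {0, 1} → {1}.
Read 'b': {1} → {1}.
Read 'a': {1} → {2}.
Read 'a': {2} → {0, 1}.

{0, 1}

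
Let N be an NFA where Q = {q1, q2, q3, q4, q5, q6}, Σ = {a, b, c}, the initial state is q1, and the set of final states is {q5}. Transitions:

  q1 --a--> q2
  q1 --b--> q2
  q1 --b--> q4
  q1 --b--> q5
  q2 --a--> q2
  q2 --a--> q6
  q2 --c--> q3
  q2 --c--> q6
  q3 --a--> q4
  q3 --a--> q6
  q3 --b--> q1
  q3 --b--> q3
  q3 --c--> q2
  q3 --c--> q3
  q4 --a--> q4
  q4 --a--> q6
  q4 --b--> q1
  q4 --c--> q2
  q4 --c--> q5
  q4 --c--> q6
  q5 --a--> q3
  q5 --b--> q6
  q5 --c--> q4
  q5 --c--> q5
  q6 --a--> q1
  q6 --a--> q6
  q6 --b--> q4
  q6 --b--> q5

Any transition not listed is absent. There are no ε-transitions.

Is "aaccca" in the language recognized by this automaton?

No

Start in {q1}.
Read 'a': {q1} → {q2}.
Read 'a': {q2} → {q2, q6}.
Read 'c': {q2, q6} → {q3, q6}.
Read 'c': {q3, q6} → {q2, q3}.
Read 'c': {q2, q3} → {q2, q3, q6}.
Read 'a': {q2, q3, q6} → {q1, q2, q4, q6}.
The final set {q1, q2, q4, q6} contains no accepting state.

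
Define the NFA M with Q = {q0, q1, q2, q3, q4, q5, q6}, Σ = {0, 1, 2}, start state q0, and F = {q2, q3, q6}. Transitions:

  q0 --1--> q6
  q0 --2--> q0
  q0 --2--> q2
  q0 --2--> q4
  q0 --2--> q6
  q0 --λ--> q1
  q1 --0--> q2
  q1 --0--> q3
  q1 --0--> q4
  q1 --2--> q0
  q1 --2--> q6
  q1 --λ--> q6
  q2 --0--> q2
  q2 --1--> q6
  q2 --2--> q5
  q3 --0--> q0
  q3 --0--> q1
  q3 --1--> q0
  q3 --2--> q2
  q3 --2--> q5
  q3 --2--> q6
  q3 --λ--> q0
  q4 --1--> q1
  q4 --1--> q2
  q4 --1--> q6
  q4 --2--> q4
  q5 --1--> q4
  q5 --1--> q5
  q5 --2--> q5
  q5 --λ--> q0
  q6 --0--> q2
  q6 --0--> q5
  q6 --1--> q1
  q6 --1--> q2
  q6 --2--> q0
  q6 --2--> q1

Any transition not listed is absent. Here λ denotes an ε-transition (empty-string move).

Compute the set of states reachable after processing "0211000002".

Start: ε-closure({q0}) = {q0, q1, q6}.
Read '0': q0→∅, q1→{q2, q3, q4}, q6→{q2, q5}; union {q2, q3, q4, q5}; ε-closure = {q0, q1, q2, q3, q4, q5, q6}.
Read '2': q0→{q0, q2, q4, q6}, q1→{q0, q6}, q2→{q5}, q3→{q2, q5, q6}, q4→{q4}, q5→{q5}, q6→{q0, q1}; now {q0, q1, q2, q4, q5, q6}.
Read '1': q0→{q6}, q1→∅, q2→{q6}, q4→{q1, q2, q6}, q5→{q4, q5}, q6→{q1, q2}; union {q1, q2, q4, q5, q6}; ε-closure = {q0, q1, q2, q4, q5, q6}.
Read '1': q0→{q6}, q1→∅, q2→{q6}, q4→{q1, q2, q6}, q5→{q4, q5}, q6→{q1, q2}; union {q1, q2, q4, q5, q6}; ε-closure = {q0, q1, q2, q4, q5, q6}.
Read '0': q0→∅, q1→{q2, q3, q4}, q2→{q2}, q4→∅, q5→∅, q6→{q2, q5}; union {q2, q3, q4, q5}; ε-closure = {q0, q1, q2, q3, q4, q5, q6}.
Read '0': q0→∅, q1→{q2, q3, q4}, q2→{q2}, q3→{q0, q1}, q4→∅, q5→∅, q6→{q2, q5}; union {q0, q1, q2, q3, q4, q5}; ε-closure = {q0, q1, q2, q3, q4, q5, q6}.
Read '0': q0→∅, q1→{q2, q3, q4}, q2→{q2}, q3→{q0, q1}, q4→∅, q5→∅, q6→{q2, q5}; union {q0, q1, q2, q3, q4, q5}; ε-closure = {q0, q1, q2, q3, q4, q5, q6}.
Read '0': q0→∅, q1→{q2, q3, q4}, q2→{q2}, q3→{q0, q1}, q4→∅, q5→∅, q6→{q2, q5}; union {q0, q1, q2, q3, q4, q5}; ε-closure = {q0, q1, q2, q3, q4, q5, q6}.
Read '0': q0→∅, q1→{q2, q3, q4}, q2→{q2}, q3→{q0, q1}, q4→∅, q5→∅, q6→{q2, q5}; union {q0, q1, q2, q3, q4, q5}; ε-closure = {q0, q1, q2, q3, q4, q5, q6}.
Read '2': q0→{q0, q2, q4, q6}, q1→{q0, q6}, q2→{q5}, q3→{q2, q5, q6}, q4→{q4}, q5→{q5}, q6→{q0, q1}; now {q0, q1, q2, q4, q5, q6}.

{q0, q1, q2, q4, q5, q6}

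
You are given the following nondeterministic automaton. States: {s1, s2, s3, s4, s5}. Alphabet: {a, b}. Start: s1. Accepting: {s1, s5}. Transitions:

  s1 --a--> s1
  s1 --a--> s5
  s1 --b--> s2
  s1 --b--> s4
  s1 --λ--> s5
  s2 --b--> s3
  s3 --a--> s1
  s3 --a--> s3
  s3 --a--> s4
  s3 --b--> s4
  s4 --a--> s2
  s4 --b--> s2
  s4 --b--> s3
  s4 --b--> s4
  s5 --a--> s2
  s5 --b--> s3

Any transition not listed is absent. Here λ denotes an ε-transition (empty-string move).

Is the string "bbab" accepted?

No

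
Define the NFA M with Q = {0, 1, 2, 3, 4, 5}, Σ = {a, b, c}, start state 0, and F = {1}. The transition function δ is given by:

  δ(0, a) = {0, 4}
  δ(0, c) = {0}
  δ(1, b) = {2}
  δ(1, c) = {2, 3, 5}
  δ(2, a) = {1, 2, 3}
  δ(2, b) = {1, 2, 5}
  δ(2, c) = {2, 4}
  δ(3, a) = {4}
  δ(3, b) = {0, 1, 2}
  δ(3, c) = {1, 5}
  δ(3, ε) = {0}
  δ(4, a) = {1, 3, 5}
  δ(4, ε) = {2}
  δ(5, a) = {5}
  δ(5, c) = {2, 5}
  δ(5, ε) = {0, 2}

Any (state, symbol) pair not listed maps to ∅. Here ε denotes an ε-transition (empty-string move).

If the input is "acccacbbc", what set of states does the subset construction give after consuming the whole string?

Start in {0}.
Read 'a': {0} → {0, 2, 4}.
Read 'c': {0, 2, 4} → {0, 2, 4}.
Read 'c': {0, 2, 4} → {0, 2, 4}.
Read 'c': {0, 2, 4} → {0, 2, 4}.
Read 'a': {0, 2, 4} → {0, 1, 2, 3, 4, 5}.
Read 'c': {0, 1, 2, 3, 4, 5} → {0, 1, 2, 3, 4, 5}.
Read 'b': {0, 1, 2, 3, 4, 5} → {0, 1, 2, 5}.
Read 'b': {0, 1, 2, 5} → {0, 1, 2, 5}.
Read 'c': {0, 1, 2, 5} → {0, 2, 3, 4, 5}.

{0, 2, 3, 4, 5}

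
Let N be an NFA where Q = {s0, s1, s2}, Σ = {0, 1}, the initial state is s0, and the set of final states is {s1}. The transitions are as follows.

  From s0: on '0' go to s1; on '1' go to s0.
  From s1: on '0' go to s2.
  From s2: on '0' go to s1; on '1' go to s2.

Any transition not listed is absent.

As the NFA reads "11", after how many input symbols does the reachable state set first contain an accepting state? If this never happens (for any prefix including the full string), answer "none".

none

Start in {s0}.
Read '1': {s0} → {s0}.
Read '1': {s0} → {s0}.
No reachable set along the way intersects F.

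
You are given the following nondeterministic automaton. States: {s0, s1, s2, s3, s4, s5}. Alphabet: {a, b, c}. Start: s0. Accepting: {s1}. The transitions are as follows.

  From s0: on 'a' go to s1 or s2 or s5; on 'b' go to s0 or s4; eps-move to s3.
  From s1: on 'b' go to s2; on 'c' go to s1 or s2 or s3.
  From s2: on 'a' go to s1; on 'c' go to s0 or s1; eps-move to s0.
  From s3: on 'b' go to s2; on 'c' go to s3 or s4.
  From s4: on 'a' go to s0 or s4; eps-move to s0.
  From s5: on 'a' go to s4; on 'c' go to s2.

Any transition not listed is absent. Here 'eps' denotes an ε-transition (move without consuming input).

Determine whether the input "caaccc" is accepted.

Yes

Start: ε-closure({s0}) = {s0, s3}.
Read 'c': s0→∅, s3→{s3, s4}; union {s3, s4}; ε-closure = {s0, s3, s4}.
Read 'a': s0→{s1, s2, s5}, s3→∅, s4→{s0, s4}; union {s0, s1, s2, s4, s5}; ε-closure = {s0, s1, s2, s3, s4, s5}.
Read 'a': s0→{s1, s2, s5}, s1→∅, s2→{s1}, s3→∅, s4→{s0, s4}, s5→{s4}; union {s0, s1, s2, s4, s5}; ε-closure = {s0, s1, s2, s3, s4, s5}.
Read 'c': s0→∅, s1→{s1, s2, s3}, s2→{s0, s1}, s3→{s3, s4}, s4→∅, s5→{s2}; now {s0, s1, s2, s3, s4}.
Read 'c': s0→∅, s1→{s1, s2, s3}, s2→{s0, s1}, s3→{s3, s4}, s4→∅; now {s0, s1, s2, s3, s4}.
Read 'c': s0→∅, s1→{s1, s2, s3}, s2→{s0, s1}, s3→{s3, s4}, s4→∅; now {s0, s1, s2, s3, s4}.
The final set {s0, s1, s2, s3, s4} contains the accepting state s1.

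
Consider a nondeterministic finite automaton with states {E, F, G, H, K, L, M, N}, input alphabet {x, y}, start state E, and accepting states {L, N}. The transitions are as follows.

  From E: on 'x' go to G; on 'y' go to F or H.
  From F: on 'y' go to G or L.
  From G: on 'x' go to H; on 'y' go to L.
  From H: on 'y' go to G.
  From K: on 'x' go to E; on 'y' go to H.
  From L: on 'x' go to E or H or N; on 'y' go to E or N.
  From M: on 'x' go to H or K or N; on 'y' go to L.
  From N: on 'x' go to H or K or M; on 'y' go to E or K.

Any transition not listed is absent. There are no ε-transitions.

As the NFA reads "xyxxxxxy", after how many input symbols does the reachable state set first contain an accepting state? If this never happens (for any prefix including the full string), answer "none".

Start in {E}.
Read 'x': {E} → {G}.
Read 'y': {G} → {L}.
None of the earlier sets intersect F, but {L} does.

2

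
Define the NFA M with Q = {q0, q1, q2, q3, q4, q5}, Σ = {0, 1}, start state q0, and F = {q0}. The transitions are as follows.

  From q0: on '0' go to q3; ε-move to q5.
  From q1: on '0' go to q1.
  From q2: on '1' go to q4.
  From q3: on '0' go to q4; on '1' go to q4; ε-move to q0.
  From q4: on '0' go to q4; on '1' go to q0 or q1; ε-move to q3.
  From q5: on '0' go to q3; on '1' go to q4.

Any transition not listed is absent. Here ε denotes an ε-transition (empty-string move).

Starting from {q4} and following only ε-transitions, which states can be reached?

{q0, q3, q4, q5}

Begin with {q4}.
ε-move q4 → q3; add q3.
ε-move q3 → q0; add q0.
ε-move q0 → q5; add q5.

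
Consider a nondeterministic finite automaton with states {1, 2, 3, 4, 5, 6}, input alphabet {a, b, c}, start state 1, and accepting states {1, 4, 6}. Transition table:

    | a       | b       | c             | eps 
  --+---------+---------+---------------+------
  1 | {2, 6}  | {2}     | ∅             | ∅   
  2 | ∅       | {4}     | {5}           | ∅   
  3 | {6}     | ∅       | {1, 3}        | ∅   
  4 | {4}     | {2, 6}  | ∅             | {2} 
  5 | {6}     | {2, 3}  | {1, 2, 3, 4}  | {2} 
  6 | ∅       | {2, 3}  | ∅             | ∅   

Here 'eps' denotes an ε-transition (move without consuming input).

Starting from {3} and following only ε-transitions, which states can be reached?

{3}

Begin with {3}.
No ε-moves leave this set, so the closure equals the set itself.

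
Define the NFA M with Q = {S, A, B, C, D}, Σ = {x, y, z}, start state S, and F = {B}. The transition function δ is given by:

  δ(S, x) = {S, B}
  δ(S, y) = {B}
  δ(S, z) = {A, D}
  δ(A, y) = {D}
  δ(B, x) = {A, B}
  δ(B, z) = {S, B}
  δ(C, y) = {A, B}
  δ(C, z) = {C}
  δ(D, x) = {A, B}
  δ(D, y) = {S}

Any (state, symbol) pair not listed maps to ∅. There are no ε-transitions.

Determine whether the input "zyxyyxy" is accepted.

Yes

Start in {S}.
Read 'z': {S} → {A, D}.
Read 'y': {A, D} → {S, D}.
Read 'x': {S, D} → {S, A, B}.
Read 'y': {S, A, B} → {B, D}.
Read 'y': {B, D} → {S}.
Read 'x': {S} → {S, B}.
Read 'y': {S, B} → {B}.
The final set {B} contains the accepting state B.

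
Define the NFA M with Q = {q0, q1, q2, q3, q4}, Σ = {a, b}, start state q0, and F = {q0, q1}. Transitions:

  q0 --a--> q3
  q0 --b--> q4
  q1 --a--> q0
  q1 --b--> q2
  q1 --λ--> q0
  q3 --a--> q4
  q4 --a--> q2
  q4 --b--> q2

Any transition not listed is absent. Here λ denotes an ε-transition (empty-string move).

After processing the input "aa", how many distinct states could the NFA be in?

1

Start in {q0}.
Read 'a': q0→{q3}; now {q3}.
Read 'a': q3→{q4}; now {q4}.
That set has 1 state.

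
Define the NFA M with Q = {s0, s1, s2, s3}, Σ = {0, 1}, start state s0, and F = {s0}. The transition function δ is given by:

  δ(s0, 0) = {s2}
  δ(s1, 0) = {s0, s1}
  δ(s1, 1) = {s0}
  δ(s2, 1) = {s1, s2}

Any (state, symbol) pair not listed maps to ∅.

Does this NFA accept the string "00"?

No

Start in {s0}.
Read '0': s0→{s2}; now {s2}.
Read '0': s2→∅; now ∅.
The final set ∅ contains no accepting state.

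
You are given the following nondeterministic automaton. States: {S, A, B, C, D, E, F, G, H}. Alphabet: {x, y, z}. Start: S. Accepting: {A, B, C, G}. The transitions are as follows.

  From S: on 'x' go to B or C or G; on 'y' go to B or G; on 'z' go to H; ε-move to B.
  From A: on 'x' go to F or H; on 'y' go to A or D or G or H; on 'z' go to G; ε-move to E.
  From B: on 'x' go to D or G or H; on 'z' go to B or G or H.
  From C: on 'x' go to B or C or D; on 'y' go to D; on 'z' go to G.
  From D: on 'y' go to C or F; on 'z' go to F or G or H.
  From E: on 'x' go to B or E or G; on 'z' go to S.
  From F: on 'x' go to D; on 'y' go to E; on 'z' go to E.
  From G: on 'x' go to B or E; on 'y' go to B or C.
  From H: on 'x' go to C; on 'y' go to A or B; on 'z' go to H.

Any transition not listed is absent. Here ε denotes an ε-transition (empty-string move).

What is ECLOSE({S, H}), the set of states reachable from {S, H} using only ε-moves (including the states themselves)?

Begin with {S, H}.
ε-move S → B; add B.

{S, B, H}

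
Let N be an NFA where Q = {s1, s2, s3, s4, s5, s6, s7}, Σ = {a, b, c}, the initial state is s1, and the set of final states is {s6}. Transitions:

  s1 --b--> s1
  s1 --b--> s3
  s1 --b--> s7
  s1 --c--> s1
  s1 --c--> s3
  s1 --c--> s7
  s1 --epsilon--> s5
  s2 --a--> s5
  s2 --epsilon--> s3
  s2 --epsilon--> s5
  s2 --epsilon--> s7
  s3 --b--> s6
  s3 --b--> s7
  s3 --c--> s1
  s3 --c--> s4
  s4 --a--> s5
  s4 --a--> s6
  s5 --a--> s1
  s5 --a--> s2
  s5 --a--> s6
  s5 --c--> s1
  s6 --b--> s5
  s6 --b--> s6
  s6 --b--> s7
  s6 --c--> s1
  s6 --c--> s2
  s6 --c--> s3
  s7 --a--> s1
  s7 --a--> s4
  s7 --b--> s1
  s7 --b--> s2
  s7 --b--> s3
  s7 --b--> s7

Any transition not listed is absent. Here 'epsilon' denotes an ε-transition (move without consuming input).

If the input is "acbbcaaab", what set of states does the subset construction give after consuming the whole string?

Start: ε-closure({s1}) = {s1, s5}.
Read 'a': s1→∅, s5→{s1, s2, s6}; union {s1, s2, s6}; ε-closure = {s1, s2, s3, s5, s6, s7}.
Read 'c': s1→{s1, s3, s7}, s2→∅, s3→{s1, s4}, s5→{s1}, s6→{s1, s2, s3}, s7→∅; union {s1, s2, s3, s4, s7}; ε-closure = {s1, s2, s3, s4, s5, s7}.
Read 'b': s1→{s1, s3, s7}, s2→∅, s3→{s6, s7}, s4→∅, s5→∅, s7→{s1, s2, s3, s7}; union {s1, s2, s3, s6, s7}; ε-closure = {s1, s2, s3, s5, s6, s7}.
Read 'b': s1→{s1, s3, s7}, s2→∅, s3→{s6, s7}, s5→∅, s6→{s5, s6, s7}, s7→{s1, s2, s3, s7}; now {s1, s2, s3, s5, s6, s7}.
Read 'c': s1→{s1, s3, s7}, s2→∅, s3→{s1, s4}, s5→{s1}, s6→{s1, s2, s3}, s7→∅; union {s1, s2, s3, s4, s7}; ε-closure = {s1, s2, s3, s4, s5, s7}.
Read 'a': s1→∅, s2→{s5}, s3→∅, s4→{s5, s6}, s5→{s1, s2, s6}, s7→{s1, s4}; union {s1, s2, s4, s5, s6}; ε-closure = {s1, s2, s3, s4, s5, s6, s7}.
Read 'a': s1→∅, s2→{s5}, s3→∅, s4→{s5, s6}, s5→{s1, s2, s6}, s6→∅, s7→{s1, s4}; union {s1, s2, s4, s5, s6}; ε-closure = {s1, s2, s3, s4, s5, s6, s7}.
Read 'a': s1→∅, s2→{s5}, s3→∅, s4→{s5, s6}, s5→{s1, s2, s6}, s6→∅, s7→{s1, s4}; union {s1, s2, s4, s5, s6}; ε-closure = {s1, s2, s3, s4, s5, s6, s7}.
Read 'b': s1→{s1, s3, s7}, s2→∅, s3→{s6, s7}, s4→∅, s5→∅, s6→{s5, s6, s7}, s7→{s1, s2, s3, s7}; now {s1, s2, s3, s5, s6, s7}.

{s1, s2, s3, s5, s6, s7}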